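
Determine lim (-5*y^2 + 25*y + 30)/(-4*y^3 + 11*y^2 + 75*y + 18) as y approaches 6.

7/45

Since y = 6 makes numerator and denominator zero, (y - 6) divides both.
Cancelling it gives (-5*y - 5)/(-4*y^2 - 13*y - 3); now plug in y = 6 to get 7/45.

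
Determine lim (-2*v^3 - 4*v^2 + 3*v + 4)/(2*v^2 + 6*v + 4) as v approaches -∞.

∞

The numerator has higher degree (3 > 2); the quotient behaves like (-2/(2))·v^1 for large |v|.
As v → −∞ this diverges to ∞.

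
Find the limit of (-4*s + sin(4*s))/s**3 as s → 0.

-32/3

Direct substitution gives 0/0.
Apply L'Hôpital: lim (4*cos(4*s) - 4)/(3*s^2), still 0/0.
Apply L'Hôpital: lim (-16*sin(4*s))/(6*s), still 0/0.
After 3 applications of L'Hôpital's rule the quotient is (-64*cos(4*s))/(6); substituting s = 0 gives -32/3.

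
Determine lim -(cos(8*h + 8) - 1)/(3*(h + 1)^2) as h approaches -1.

Direct substitution gives 0/0.
Apply L'Hôpital: lim (-8*sin(8*h + 8))/(-6*h - 6), still 0/0.
After 2 applications of L'Hôpital's rule the quotient is (-64*cos(8*h + 8))/(-6); substituting h = -1 gives 32/3.

32/3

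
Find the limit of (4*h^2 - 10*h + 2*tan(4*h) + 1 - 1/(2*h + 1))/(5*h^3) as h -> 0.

152/15

Substitution gives 0/0 (the numerator vanishes to order 3).
Expand each term to order h^3: the coefficient of h^3 in −1/(1 + 2h) is 8 and in 2·tan(4h) is 128/3.
Lower-order terms cancel with the polynomial part, so the numerator is (152/3)·h^3 + o(h^3), and the limit is (152/3)/(5) = 152/15.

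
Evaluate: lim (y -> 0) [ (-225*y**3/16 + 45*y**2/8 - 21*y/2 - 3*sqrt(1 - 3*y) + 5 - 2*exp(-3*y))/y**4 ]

351/128

Substitution gives 0/0; apply L'Hôpital's rule 4 times.
After differentiating numerator and denominator 4 times the quotient is (-162*e^(-3*y) + 3645/(16*(1 - 3*y)^(7/2)))/(24); at y = 0 this is 351/128.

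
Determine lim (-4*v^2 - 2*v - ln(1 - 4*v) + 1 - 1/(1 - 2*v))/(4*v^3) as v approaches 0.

10/3

Substitution gives 0/0; apply L'Hôpital's rule 3 times.
After differentiating numerator and denominator 3 times the quotient is (-128/(4*v - 1)^3 - 48/(2*v - 1)^4)/(24); at v = 0 this is 10/3.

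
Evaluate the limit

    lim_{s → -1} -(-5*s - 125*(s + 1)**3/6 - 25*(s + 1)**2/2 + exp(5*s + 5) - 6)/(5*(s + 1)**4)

Direct substitution gives 0/0.
Apply L'Hôpital: lim (-25*s - 125*(s + 1)^2/2 + 5*e^(5*s + 5) - 30)/(-20*(s + 1)^3), still 0/0.
Apply L'Hôpital: lim (-125*s + 25*e^(5*s + 5) - 150)/(-60*(s + 1)^2), still 0/0.
Apply L'Hôpital: lim (125*e^(5*s + 5) - 125)/(-120*s - 120), still 0/0.
After 4 applications of L'Hôpital's rule the quotient is (625*e^(5*s + 5))/(-120); substituting s = -1 gives -125/24.

-125/24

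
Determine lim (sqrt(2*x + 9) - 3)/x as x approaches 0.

1/3

Substitution gives 0/0. Multiply numerator and denominator by the conjugate √(9 + 2x) + √9.
The numerator becomes (9 + 2x) − 9 = 2x, so the expression simplifies to 2/(√(9 + 2x) + √9).
Letting x → 0 gives 2/(2√9) = 1/3.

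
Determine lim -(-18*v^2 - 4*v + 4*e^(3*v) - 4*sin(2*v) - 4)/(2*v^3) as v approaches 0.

-35/3

Substitution gives 0/0; apply L'Hôpital's rule 3 times.
After differentiating numerator and denominator 3 times the quotient is (108*e^(3*v) + 32*cos(2*v))/(-12); at v = 0 this is -35/3.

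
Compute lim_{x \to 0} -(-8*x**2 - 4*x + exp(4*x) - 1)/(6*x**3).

-16/9

Direct substitution gives 0/0.
Apply L'Hôpital: lim (-16*x + 4*e^(4*x) - 4)/(-18*x^2), still 0/0.
Apply L'Hôpital: lim (16*e^(4*x) - 16)/(-36*x), still 0/0.
After 3 applications of L'Hôpital's rule the quotient is (64*e^(4*x))/(-36); substituting x = 0 gives -16/9.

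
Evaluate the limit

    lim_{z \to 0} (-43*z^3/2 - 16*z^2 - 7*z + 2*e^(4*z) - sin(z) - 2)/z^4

Substitution gives 0/0; apply L'Hôpital's rule 4 times.
After differentiating numerator and denominator 4 times the quotient is (512*e^(4*z) - sin(z))/(24); at z = 0 this is 64/3.

64/3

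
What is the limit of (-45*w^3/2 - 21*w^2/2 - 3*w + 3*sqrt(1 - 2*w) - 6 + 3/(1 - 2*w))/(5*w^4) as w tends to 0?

Substitution gives 0/0 (the numerator vanishes to order 4).
Expand each term to order w^4: the coefficient of w^4 in 3·√(1 - 2w) is -15/8 and in 3·1/(1 - 2w) is 48.
Lower-order terms cancel with the polynomial part, so the numerator is (369/8)·w^4 + o(w^4), and the limit is (369/8)/(5) = 369/40.

369/40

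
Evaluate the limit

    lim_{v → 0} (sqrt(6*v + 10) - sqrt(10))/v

Substitution gives 0/0. Multiply numerator and denominator by the conjugate √(10 + 6v) + √10.
The numerator becomes (10 + 6v) − 10 = 6v, so the expression simplifies to 6/(√(10 + 6v) + √10).
Letting v → 0 gives 6/(2√10) = 3*√(10)/10.

3*√(10)/10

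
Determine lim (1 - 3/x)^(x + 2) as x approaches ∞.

The base → 1 and the exponent → ∞: a 1^∞ form.
Take logarithms: (x + 2)·ln(1 - 3/x). Since ln(1+u) ~ u for small u, this behaves like (x)·(-3/x) → -3.
So the limit is e^(-3).

e^(-3)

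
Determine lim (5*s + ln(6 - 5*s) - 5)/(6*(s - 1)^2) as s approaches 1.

-25/12

Direct substitution gives 0/0.
Apply L'Hôpital: lim (5 - 5/(6 - 5*s))/(12*s - 12), still 0/0.
After 2 applications of L'Hôpital's rule the quotient is (-25/(6 - 5*s)^2)/(12); substituting s = 1 gives -25/12.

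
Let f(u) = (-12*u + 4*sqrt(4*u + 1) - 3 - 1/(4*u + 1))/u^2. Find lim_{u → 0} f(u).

-24

Substitution gives 0/0 (the numerator vanishes to order 2).
Expand each term to order u^2: the coefficient of u^2 in −1/(1 + 4u) is -16 and in 4·√(1 + 4u) is -8.
Lower-order terms cancel with the polynomial part, so the numerator is (-24)·u^2 + o(u^2), and the limit is (-24)/(1) = -24.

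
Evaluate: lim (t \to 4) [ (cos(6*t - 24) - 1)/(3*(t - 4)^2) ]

Direct substitution gives 0/0.
Apply L'Hôpital: lim (-6*sin(6*t - 24))/(6*t - 24), still 0/0.
After 2 applications of L'Hôpital's rule the quotient is (-36*cos(6*t - 24))/(6); substituting t = 4 gives -6.

-6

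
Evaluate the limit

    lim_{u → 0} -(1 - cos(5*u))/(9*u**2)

Substitution gives 0/0.
Use (1 − cos θ)/θ² → 1/2 with θ = 5u: the limit is 5²/(2·(-9)) = -25/18.

-25/18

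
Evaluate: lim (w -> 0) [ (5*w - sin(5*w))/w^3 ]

Direct substitution gives 0/0.
Apply L'Hôpital: lim (5 - 5*cos(5*w))/(3*w^2), still 0/0.
Apply L'Hôpital: lim (25*sin(5*w))/(6*w), still 0/0.
After 3 applications of L'Hôpital's rule the quotient is (125*cos(5*w))/(6); substituting w = 0 gives 125/6.

125/6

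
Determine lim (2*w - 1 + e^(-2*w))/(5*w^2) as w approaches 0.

Direct substitution gives 0/0.
Apply L'Hôpital: lim (2 - 2*e^(-2*w))/(10*w), still 0/0.
After 2 applications of L'Hôpital's rule the quotient is (4*e^(-2*w))/(10); substituting w = 0 gives 2/5.

2/5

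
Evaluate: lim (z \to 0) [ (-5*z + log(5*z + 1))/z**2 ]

-25/2

Direct substitution gives 0/0.
Apply L'Hôpital: lim (-5 + 5/(5*z + 1))/(2*z), still 0/0.
After 2 applications of L'Hôpital's rule the quotient is (-25/(5*z + 1)^2)/(2); substituting z = 0 gives -25/2.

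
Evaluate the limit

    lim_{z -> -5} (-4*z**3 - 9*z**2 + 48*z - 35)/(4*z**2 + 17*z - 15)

Since z = -5 makes numerator and denominator zero, (z + 5) divides both.
Cancelling it gives (-4*z^2 + 11*z - 7)/(4*z - 3); now plug in z = -5 to get 162/23.

162/23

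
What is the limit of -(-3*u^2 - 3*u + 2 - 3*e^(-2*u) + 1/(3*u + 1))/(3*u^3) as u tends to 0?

Substitution gives 0/0; apply L'Hôpital's rule 3 times.
After differentiating numerator and denominator 3 times the quotient is (24*e^(-2*u) - 162/(3*u + 1)^4)/(-18); at u = 0 this is 23/3.

23/3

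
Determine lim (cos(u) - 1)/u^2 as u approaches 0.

-1/2

Direct substitution gives 0/0.
Apply L'Hôpital: lim (-sin(u))/(2*u), still 0/0.
After 2 applications of L'Hôpital's rule the quotient is (-cos(u))/(2); substituting u = 0 gives -1/2.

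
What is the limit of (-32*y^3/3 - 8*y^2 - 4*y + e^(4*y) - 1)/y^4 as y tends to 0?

32/3

Direct substitution gives 0/0.
Apply L'Hôpital: lim (-32*y^2 - 16*y + 4*e^(4*y) - 4)/(4*y^3), still 0/0.
Apply L'Hôpital: lim (-64*y + 16*e^(4*y) - 16)/(12*y^2), still 0/0.
Apply L'Hôpital: lim (64*e^(4*y) - 64)/(24*y), still 0/0.
After 4 applications of L'Hôpital's rule the quotient is (256*e^(4*y))/(24); substituting y = 0 gives 32/3.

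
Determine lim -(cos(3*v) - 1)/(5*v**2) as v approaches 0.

Direct substitution gives 0/0.
Apply L'Hôpital: lim (-3*sin(3*v))/(-10*v), still 0/0.
After 2 applications of L'Hôpital's rule the quotient is (-9*cos(3*v))/(-10); substituting v = 0 gives 9/10.

9/10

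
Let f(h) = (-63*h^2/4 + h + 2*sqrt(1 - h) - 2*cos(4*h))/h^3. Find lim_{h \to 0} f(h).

Substitution gives 0/0 (the numerator vanishes to order 3).
Expand each term to order h^3: the coefficient of h^3 in -2·cos(4h) is 0 and in 2·√(1 - h) is -1/8.
Lower-order terms cancel with the polynomial part, so the numerator is (-1/8)·h^3 + o(h^3), and the limit is (-1/8)/(1) = -1/8.

-1/8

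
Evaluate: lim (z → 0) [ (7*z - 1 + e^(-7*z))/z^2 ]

Direct substitution gives 0/0.
Apply L'Hôpital: lim (7 - 7*e^(-7*z))/(2*z), still 0/0.
After 2 applications of L'Hôpital's rule the quotient is (49*e^(-7*z))/(2); substituting z = 0 gives 49/2.

49/2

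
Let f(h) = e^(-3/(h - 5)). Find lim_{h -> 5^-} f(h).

As h → 5⁻, -3/(h - 5) → +∞, so e^(-3/(h - 5)) → ∞.

∞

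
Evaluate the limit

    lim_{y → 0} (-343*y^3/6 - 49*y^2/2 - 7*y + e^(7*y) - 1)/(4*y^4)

2401/96

Direct substitution gives 0/0.
Apply L'Hôpital: lim (-343*y^2/2 - 49*y + 7*e^(7*y) - 7)/(16*y^3), still 0/0.
Apply L'Hôpital: lim (-343*y + 49*e^(7*y) - 49)/(48*y^2), still 0/0.
Apply L'Hôpital: lim (343*e^(7*y) - 343)/(96*y), still 0/0.
After 4 applications of L'Hôpital's rule the quotient is (2401*e^(7*y))/(96); substituting y = 0 gives 2401/96.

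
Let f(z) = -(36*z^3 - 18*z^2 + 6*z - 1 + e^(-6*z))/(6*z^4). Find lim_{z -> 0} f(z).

-9

Direct substitution gives 0/0.
Apply L'Hôpital: lim (108*z^2 - 36*z + 6 - 6*e^(-6*z))/(-24*z^3), still 0/0.
Apply L'Hôpital: lim (216*z - 36 + 36*e^(-6*z))/(-72*z^2), still 0/0.
Apply L'Hôpital: lim (216 - 216*e^(-6*z))/(-144*z), still 0/0.
After 4 applications of L'Hôpital's rule the quotient is (1296*e^(-6*z))/(-144); substituting z = 0 gives -9.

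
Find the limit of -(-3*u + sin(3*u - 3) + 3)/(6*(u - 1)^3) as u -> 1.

Direct substitution gives 0/0.
Apply L'Hôpital: lim (3*cos(3*u - 3) - 3)/(-18*(u - 1)^2), still 0/0.
Apply L'Hôpital: lim (-9*sin(3*u - 3))/(36 - 36*u), still 0/0.
After 3 applications of L'Hôpital's rule the quotient is (-27*cos(3*u - 3))/(-36); substituting u = 1 gives 3/4.

3/4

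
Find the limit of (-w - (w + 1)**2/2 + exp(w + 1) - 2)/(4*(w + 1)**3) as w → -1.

1/24

Direct substitution gives 0/0.
Apply L'Hôpital: lim (-w + e^(w + 1) - 2)/(12*(w + 1)^2), still 0/0.
Apply L'Hôpital: lim (e^(w + 1) - 1)/(24*w + 24), still 0/0.
After 3 applications of L'Hôpital's rule the quotient is (e^(w + 1))/(24); substituting w = -1 gives 1/24.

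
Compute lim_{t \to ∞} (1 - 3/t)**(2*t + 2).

e^(-6)

Write it as [(1 - 3/t)^t]^(2) · (1 - 3/t)^(2). The bracketed term tends to e^(-3) and the second factor to 1, so the limit is e^(-6).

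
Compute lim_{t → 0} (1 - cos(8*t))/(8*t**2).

4

Substitution gives 0/0.
Use (1 − cos u)/u² → 1/2 with u = 8t: the limit is 8²/(2·8) = 4.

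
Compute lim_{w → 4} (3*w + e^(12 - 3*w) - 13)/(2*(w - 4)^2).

Direct substitution gives 0/0.
Apply L'Hôpital: lim (3 - 3*e^(12 - 3*w))/(4*w - 16), still 0/0.
After 2 applications of L'Hôpital's rule the quotient is (9*e^(12 - 3*w))/(4); substituting w = 4 gives 9/4.

9/4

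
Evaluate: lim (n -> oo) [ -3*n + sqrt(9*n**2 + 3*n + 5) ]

This has the form ∞ − ∞. Multiply and divide by the conjugate √(9*n^2 + 3*n + 5) + 3n.
That gives (3n + 5) / (√(9*n^2 + 3*n + 5) + 3n).
Divide numerator and denominator by n: the limit is 3/(2·3) = 1/2.

1/2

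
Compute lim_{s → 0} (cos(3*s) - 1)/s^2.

-9/2

Direct substitution gives 0/0.
Apply L'Hôpital: lim (-3*sin(3*s))/(2*s), still 0/0.
After 2 applications of L'Hôpital's rule the quotient is (-9*cos(3*s))/(2); substituting s = 0 gives -9/2.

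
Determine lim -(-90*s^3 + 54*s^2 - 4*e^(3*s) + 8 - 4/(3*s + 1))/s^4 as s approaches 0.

Substitution gives 0/0 (the numerator vanishes to order 4).
Expand each term to order s^4: the coefficient of s^4 in -4·e^(3s) is -27/2 and in -4·1/(1 + 3s) is -324.
Lower-order terms cancel with the polynomial part, so the numerator is (-675/2)·s^4 + o(s^4), and the limit is (-675/2)/(-1) = 675/2.

675/2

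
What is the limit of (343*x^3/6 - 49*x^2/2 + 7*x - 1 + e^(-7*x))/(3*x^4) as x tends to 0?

2401/72

Direct substitution gives 0/0.
Apply L'Hôpital: lim (343*x^2/2 - 49*x + 7 - 7*e^(-7*x))/(12*x^3), still 0/0.
Apply L'Hôpital: lim (343*x - 49 + 49*e^(-7*x))/(36*x^2), still 0/0.
Apply L'Hôpital: lim (343 - 343*e^(-7*x))/(72*x), still 0/0.
After 4 applications of L'Hôpital's rule the quotient is (2401*e^(-7*x))/(72); substituting x = 0 gives 2401/72.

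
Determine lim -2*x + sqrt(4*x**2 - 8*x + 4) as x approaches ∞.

This has the form ∞ − ∞. Multiply and divide by the conjugate √(4*x^2 - 8*x + 4) + 2x.
That gives (-8x + 4) / (√(4*x^2 - 8*x + 4) + 2x).
Divide numerator and denominator by x: the limit is -8/(2·2) = -2.

-2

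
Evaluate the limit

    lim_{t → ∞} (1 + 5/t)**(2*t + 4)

Write it as [(1 + 5/t)^t]^(2) · (1 + 5/t)^(4). The bracketed term tends to e^(5) and the second factor to 1, so the limit is e^(10).

e^(10)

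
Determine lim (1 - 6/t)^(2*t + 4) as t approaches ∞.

e^(-12)

Let L be the limit and take ln: ln L = lim (2t + 4)·ln(1 - 6/t) = lim (2t + 4)·(-6/t + O(1/t²)) = -12.
Hence L = e^(-12).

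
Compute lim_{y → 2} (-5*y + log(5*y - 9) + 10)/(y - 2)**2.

-25/2

Direct substitution gives 0/0.
Apply L'Hôpital: lim (-5 + 5/(5*y - 9))/(2*y - 4), still 0/0.
After 2 applications of L'Hôpital's rule the quotient is (-25/(5*y - 9)^2)/(2); substituting y = 2 gives -25/2.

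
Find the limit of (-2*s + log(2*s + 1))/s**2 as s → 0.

-2

Direct substitution gives 0/0.
Apply L'Hôpital: lim (-2 + 2/(2*s + 1))/(2*s), still 0/0.
After 2 applications of L'Hôpital's rule the quotient is (-4/(2*s + 1)^2)/(2); substituting s = 0 gives -2.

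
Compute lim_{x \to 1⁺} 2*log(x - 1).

-∞

As x → 1⁺, x - 1 → 0⁺ and ln(x - 1) → −∞.
Multiplying by 2 gives -∞.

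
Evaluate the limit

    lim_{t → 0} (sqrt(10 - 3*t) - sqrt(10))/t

Substitution gives 0/0. Multiply numerator and denominator by the conjugate √(10 - 3t) + √10.
The numerator becomes (10 - 3t) − 10 = -3t, so the expression simplifies to -3/(√(10 - 3t) + √10).
Letting t → 0 gives -3/(2√10) = -3*√(10)/20.

-3*√(10)/20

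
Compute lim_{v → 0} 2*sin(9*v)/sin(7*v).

18/7

Substitution gives 0/0.
Divide numerator and denominator by v: sin(9v)/v → 9 and sin(7v)/v → 7, so the limit is 2·9/7 = 18/7.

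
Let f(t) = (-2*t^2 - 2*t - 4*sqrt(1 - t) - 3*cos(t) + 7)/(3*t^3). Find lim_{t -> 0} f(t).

Substitution gives 0/0 (the numerator vanishes to order 3).
Expand each term to order t^3: the coefficient of t^3 in -4·√(1 - t) is 1/4 and in -3·cos(t) is 0.
Lower-order terms cancel with the polynomial part, so the numerator is (1/4)·t^3 + o(t^3), and the limit is (1/4)/(3) = 1/12.

1/12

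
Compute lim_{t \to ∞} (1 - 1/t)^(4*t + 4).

e^(-4)

Write it as [(1 - 1/t)^t]^(4) · (1 - 1/t)^(4). The bracketed term tends to e^(-1) and the second factor to 1, so the limit is e^(-4).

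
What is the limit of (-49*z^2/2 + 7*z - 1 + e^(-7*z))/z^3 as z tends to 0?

-343/6

Direct substitution gives 0/0.
Apply L'Hôpital: lim (-49*z + 7 - 7*e^(-7*z))/(3*z^2), still 0/0.
Apply L'Hôpital: lim (-49 + 49*e^(-7*z))/(6*z), still 0/0.
After 3 applications of L'Hôpital's rule the quotient is (-343*e^(-7*z))/(6); substituting z = 0 gives -343/6.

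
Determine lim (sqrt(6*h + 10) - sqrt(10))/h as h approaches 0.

A 0/0 form; rationalise with √(10 + 6h) + √10. This collapses the numerator to 6h, leaving 6/(√(10 + 6h) + √10) → 6/(2√10) = 3*√(10)/10.

3*√(10)/10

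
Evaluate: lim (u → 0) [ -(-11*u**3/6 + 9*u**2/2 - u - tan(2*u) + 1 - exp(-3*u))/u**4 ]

Substitution gives 0/0; apply L'Hôpital's rule 4 times.
After differentiating numerator and denominator 4 times the quotient is (-128*tan(2*u)^3/cos(2*u)^2 - 256*tan(2*u)/cos(2*u)^4 - 81*e^(-3*u))/(-24); at u = 0 this is 27/8.

27/8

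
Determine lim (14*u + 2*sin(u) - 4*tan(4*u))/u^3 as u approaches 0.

-257/3

Substitution gives 0/0; apply L'Hôpital's rule 3 times.
After differentiating numerator and denominator 3 times the quotient is (-2*cos(u) - 1536*tan(4*u)^4 - 2048*tan(4*u)^2 - 512)/(6); at u = 0 this is -257/3.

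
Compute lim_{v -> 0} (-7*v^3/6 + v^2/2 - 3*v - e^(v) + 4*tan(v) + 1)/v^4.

Substitution gives 0/0 (the numerator vanishes to order 4).
Expand each term to order v^4: the coefficient of v^4 in 4·tan(v) is 0 and in −e^(v) is -1/24.
Lower-order terms cancel with the polynomial part, so the numerator is (-1/24)·v^4 + o(v^4), and the limit is (-1/24)/(1) = -1/24.

-1/24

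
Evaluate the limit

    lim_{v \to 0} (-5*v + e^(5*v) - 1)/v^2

Direct substitution gives 0/0.
Apply L'Hôpital: lim (5*e^(5*v) - 5)/(2*v), still 0/0.
After 2 applications of L'Hôpital's rule the quotient is (25*e^(5*v))/(2); substituting v = 0 gives 25/2.

25/2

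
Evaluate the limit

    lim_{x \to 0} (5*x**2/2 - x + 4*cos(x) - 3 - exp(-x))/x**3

Substitution gives 0/0 (the numerator vanishes to order 3).
Expand each term to order x^3: the coefficient of x^3 in −e^(-x) is 1/6 and in 4·cos(x) is 0.
Lower-order terms cancel with the polynomial part, so the numerator is (1/6)·x^3 + o(x^3), and the limit is (1/6)/(1) = 1/6.

1/6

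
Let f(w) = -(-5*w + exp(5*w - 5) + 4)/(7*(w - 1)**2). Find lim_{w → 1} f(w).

-25/14

Direct substitution gives 0/0.
Apply L'Hôpital: lim (5*e^(5*w - 5) - 5)/(14 - 14*w), still 0/0.
After 2 applications of L'Hôpital's rule the quotient is (25*e^(5*w - 5))/(-14); substituting w = 1 gives -25/14.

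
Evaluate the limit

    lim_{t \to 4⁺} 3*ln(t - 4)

As t → 4⁺, t - 4 → 0⁺ and ln(t - 4) → −∞.
Multiplying by 3 gives -∞.

-∞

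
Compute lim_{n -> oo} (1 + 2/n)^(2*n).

e^(4)

Let L be the limit and take ln: ln L = lim (2n)·ln(1 + 2/n) = lim (2n)·(2/n + O(1/n²)) = 4.
Hence L = e^(4).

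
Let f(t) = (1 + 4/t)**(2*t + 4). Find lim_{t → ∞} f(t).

e^(8)

Write it as [(1 + 4/t)^t]^(2) · (1 + 4/t)^(4). The bracketed term tends to e^(4) and the second factor to 1, so the limit is e^(8).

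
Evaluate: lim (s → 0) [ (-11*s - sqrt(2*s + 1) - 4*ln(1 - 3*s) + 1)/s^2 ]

37/2

Substitution gives 0/0 (the numerator vanishes to order 2).
Expand each term to order s^2: the coefficient of s^2 in −√(1 + 2s) is 1/2 and in -4·ln(1 - 3s) is 18.
Lower-order terms cancel with the polynomial part, so the numerator is (37/2)·s^2 + o(s^2), and the limit is (37/2)/(1) = 37/2.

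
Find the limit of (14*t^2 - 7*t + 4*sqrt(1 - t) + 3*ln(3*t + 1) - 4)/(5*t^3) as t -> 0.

Substitution gives 0/0 (the numerator vanishes to order 3).
Expand each term to order t^3: the coefficient of t^3 in 3·ln(1 + 3t) is 27 and in 4·√(1 - t) is -1/4.
Lower-order terms cancel with the polynomial part, so the numerator is (107/4)·t^3 + o(t^3), and the limit is (107/4)/(5) = 107/20.

107/20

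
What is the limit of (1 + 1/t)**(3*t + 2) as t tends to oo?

e^(3)

The base → 1 and the exponent → ∞: a 1^∞ form.
Take logarithms: (3t + 2)·ln(1 + 1/t). Since ln(1+u) ~ u for small u, this behaves like (3t)·(1/t) → 3.
So the limit is e^(3).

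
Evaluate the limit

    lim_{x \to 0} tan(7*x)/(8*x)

Substitution gives 0/0.
Since tan(u)/u → 1 as u → 0, tan(7x)/(7x) → 1 and the limit is 7/8.

7/8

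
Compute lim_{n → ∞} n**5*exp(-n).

Write as n^5/e^{1n}, an ∞/∞ form.
Exponential growth dominates any polynomial, so repeated L'Hôpital (or the standard result) gives 0.

0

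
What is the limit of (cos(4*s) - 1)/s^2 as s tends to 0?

Direct substitution gives 0/0.
Apply L'Hôpital: lim (-4*sin(4*s))/(2*s), still 0/0.
After 2 applications of L'Hôpital's rule the quotient is (-16*cos(4*s))/(2); substituting s = 0 gives -8.

-8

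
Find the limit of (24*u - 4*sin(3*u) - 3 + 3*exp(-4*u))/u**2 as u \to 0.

Substitution gives 0/0 (the numerator vanishes to order 2).
Expand each term to order u^2: the coefficient of u^2 in -4·sin(3u) is 0 and in 3·e^(-4u) is 24.
Lower-order terms cancel with the polynomial part, so the numerator is (24)·u^2 + o(u^2), and the limit is (24)/(1) = 24.

24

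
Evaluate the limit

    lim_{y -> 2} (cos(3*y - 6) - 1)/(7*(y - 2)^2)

-9/14

Direct substitution gives 0/0.
Apply L'Hôpital: lim (-3*sin(3*y - 6))/(14*y - 28), still 0/0.
After 2 applications of L'Hôpital's rule the quotient is (-9*cos(3*y - 6))/(14); substituting y = 2 gives -9/14.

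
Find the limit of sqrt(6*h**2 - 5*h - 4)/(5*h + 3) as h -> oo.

For large |h|, √(6*h^2 - 5*h - 4) ≈ √6·|h| and the denominator ≈ 5h.
Since h → +∞, |h| = h, giving √6/(5) = √(6)/5.

√(6)/5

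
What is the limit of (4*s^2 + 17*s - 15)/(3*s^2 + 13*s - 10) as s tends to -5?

Since s = -5 makes numerator and denominator zero, (s + 5) divides both.
Cancelling it gives (4*s - 3)/(3*s - 2); now plug in s = -5 to get 23/17.

23/17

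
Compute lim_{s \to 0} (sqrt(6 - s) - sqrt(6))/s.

-√(6)/12

A 0/0 form; rationalise with √(6 - s) + √6. This collapses the numerator to -s, leaving -1/(√(6 - s) + √6) → -1/(2√6) = -√(6)/12.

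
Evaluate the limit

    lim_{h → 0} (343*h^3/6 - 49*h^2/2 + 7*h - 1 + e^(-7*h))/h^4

Direct substitution gives 0/0.
Apply L'Hôpital: lim (343*h^2/2 - 49*h + 7 - 7*e^(-7*h))/(4*h^3), still 0/0.
Apply L'Hôpital: lim (343*h - 49 + 49*e^(-7*h))/(12*h^2), still 0/0.
Apply L'Hôpital: lim (343 - 343*e^(-7*h))/(24*h), still 0/0.
After 4 applications of L'Hôpital's rule the quotient is (2401*e^(-7*h))/(24); substituting h = 0 gives 2401/24.

2401/24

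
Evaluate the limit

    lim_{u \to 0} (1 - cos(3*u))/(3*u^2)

Substitution gives 0/0.
Use (1 − cos θ)/θ² → 1/2 with θ = 3u: the limit is 3²/(2·3) = 3/2.

3/2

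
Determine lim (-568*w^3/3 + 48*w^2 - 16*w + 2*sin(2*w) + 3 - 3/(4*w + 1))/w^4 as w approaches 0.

-768

Substitution gives 0/0; apply L'Hôpital's rule 4 times.
After differentiating numerator and denominator 4 times the quotient is (32*sin(2*w) - 18432/(4*w + 1)^5)/(24); at w = 0 this is -768.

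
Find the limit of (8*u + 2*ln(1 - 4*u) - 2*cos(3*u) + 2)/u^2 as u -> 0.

Substitution gives 0/0 (the numerator vanishes to order 2).
Expand each term to order u^2: the coefficient of u^2 in -2·cos(3u) is 9 and in 2·ln(1 - 4u) is -16.
Lower-order terms cancel with the polynomial part, so the numerator is (-7)·u^2 + o(u^2), and the limit is (-7)/(1) = -7.

-7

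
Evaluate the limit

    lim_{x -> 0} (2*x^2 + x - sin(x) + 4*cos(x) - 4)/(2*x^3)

Substitution gives 0/0 (the numerator vanishes to order 3).
Expand each term to order x^3: the coefficient of x^3 in 4·cos(x) is 0 and in −sin(x) is 1/6.
Lower-order terms cancel with the polynomial part, so the numerator is (1/6)·x^3 + o(x^3), and the limit is (1/6)/(2) = 1/12.

1/12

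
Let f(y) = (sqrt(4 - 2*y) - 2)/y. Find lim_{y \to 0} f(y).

-1/2

A 0/0 form; rationalise with √(4 - 2y) + √4. This collapses the numerator to -2y, leaving -2/(√(4 - 2y) + √4) → -2/(2√4) = -1/2.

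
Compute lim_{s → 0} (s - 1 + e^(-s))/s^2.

1/2

Direct substitution gives 0/0.
Apply L'Hôpital: lim (1 - e^(-s))/(2*s), still 0/0.
After 2 applications of L'Hôpital's rule the quotient is (e^(-s))/(2); substituting s = 0 gives 1/2.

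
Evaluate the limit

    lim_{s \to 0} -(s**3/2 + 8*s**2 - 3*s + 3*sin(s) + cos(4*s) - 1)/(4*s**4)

-8/3

Substitution gives 0/0; apply L'Hôpital's rule 4 times.
After differentiating numerator and denominator 4 times the quotient is (3*sin(s) + 256*cos(4*s))/(-96); at s = 0 this is -8/3.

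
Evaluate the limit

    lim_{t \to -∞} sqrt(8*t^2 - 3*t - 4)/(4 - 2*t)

√(2)

For large |t|, √(8*t^2 - 3*t - 4) ≈ √8·|t| and the denominator ≈ -2t.
Since t → −∞, |t| = −t, giving −√8/(-2) = √(2).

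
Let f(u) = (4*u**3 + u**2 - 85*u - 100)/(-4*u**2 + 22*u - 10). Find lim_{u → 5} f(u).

-25/2

At u = 5 both the top and bottom vanish — a removable singularity. Factoring out (u - 5) from each leaves (4*u^2 + 21*u + 20)/(2 - 4*u), which at u = 5 equals -25/2.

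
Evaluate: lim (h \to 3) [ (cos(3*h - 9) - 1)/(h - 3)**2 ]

Direct substitution gives 0/0.
Apply L'Hôpital: lim (-3*sin(3*h - 9))/(2*h - 6), still 0/0.
After 2 applications of L'Hôpital's rule the quotient is (-9*cos(3*h - 9))/(2); substituting h = 3 gives -9/2.

-9/2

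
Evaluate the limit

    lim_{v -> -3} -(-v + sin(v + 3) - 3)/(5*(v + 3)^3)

1/30

Direct substitution gives 0/0.
Apply L'Hôpital: lim (cos(v + 3) - 1)/(-15*(v + 3)^2), still 0/0.
Apply L'Hôpital: lim (-sin(v + 3))/(-30*v - 90), still 0/0.
After 3 applications of L'Hôpital's rule the quotient is (-cos(v + 3))/(-30); substituting v = -3 gives 1/30.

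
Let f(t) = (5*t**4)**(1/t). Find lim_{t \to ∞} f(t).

1

Base → ∞ and exponent → 0: an ∞^0 form.
Take logs: (1/t)·ln(5·t^4) = (ln 5 + 4·ln t)/t → 0.
So the limit is e^0 = 1.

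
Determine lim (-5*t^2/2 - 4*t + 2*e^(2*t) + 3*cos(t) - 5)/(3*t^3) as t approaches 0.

8/9

Substitution gives 0/0; apply L'Hôpital's rule 3 times.
After differentiating numerator and denominator 3 times the quotient is (16*e^(2*t) + 3*sin(t))/(18); at t = 0 this is 8/9.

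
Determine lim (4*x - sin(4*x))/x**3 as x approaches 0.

Direct substitution gives 0/0.
Apply L'Hôpital: lim (4 - 4*cos(4*x))/(3*x^2), still 0/0.
Apply L'Hôpital: lim (16*sin(4*x))/(6*x), still 0/0.
After 3 applications of L'Hôpital's rule the quotient is (64*cos(4*x))/(6); substituting x = 0 gives 32/3.

32/3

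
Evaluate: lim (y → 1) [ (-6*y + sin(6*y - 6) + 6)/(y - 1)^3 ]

-36

Direct substitution gives 0/0.
Apply L'Hôpital: lim (6*cos(6*y - 6) - 6)/(3*(y - 1)^2), still 0/0.
Apply L'Hôpital: lim (-36*sin(6*y - 6))/(6*y - 6), still 0/0.
After 3 applications of L'Hôpital's rule the quotient is (-216*cos(6*y - 6))/(6); substituting y = 1 gives -36.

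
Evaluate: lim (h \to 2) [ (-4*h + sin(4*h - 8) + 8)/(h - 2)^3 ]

-32/3

Direct substitution gives 0/0.
Apply L'Hôpital: lim (4*cos(4*h - 8) - 4)/(3*(h - 2)^2), still 0/0.
Apply L'Hôpital: lim (-16*sin(4*h - 8))/(6*h - 12), still 0/0.
After 3 applications of L'Hôpital's rule the quotient is (-64*cos(4*h - 8))/(6); substituting h = 2 gives -32/3.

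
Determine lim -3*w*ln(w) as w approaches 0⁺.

0

This is a 0·(−∞) form. Rewrite as -3·ln(w) / w^(−1) and apply L'Hôpital:
the derivative quotient is -3·(1/w) / (−1·w^(−2)) = (3/1)·w^1 → 0.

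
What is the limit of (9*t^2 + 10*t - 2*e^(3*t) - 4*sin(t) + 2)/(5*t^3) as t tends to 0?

Substitution gives 0/0; apply L'Hôpital's rule 3 times.
After differentiating numerator and denominator 3 times the quotient is (-54*e^(3*t) + 4*cos(t))/(30); at t = 0 this is -5/3.

-5/3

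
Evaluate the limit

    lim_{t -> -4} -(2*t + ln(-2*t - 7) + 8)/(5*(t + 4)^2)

2/5

Direct substitution gives 0/0.
Apply L'Hôpital: lim (2 - 2/(-2*t - 7))/(-10*t - 40), still 0/0.
After 2 applications of L'Hôpital's rule the quotient is (-4/(-2*t - 7)^2)/(-10); substituting t = -4 gives 2/5.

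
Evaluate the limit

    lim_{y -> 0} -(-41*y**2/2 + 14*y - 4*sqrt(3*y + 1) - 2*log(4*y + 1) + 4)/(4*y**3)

Substitution gives 0/0; apply L'Hôpital's rule 3 times.
After differentiating numerator and denominator 3 times the quotient is (-256/(4*y + 1)^3 - 81/(2*(3*y + 1)^(5/2)))/(-24); at y = 0 this is 593/48.

593/48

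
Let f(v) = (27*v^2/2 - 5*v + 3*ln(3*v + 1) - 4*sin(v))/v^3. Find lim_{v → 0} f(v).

Substitution gives 0/0 (the numerator vanishes to order 3).
Expand each term to order v^3: the coefficient of v^3 in 3·ln(1 + 3v) is 27 and in -4·sin(v) is 2/3.
Lower-order terms cancel with the polynomial part, so the numerator is (83/3)·v^3 + o(v^3), and the limit is (83/3)/(1) = 83/3.

83/3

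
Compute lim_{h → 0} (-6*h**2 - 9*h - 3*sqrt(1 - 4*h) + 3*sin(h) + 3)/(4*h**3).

23/8

Substitution gives 0/0 (the numerator vanishes to order 3).
Expand each term to order h^3: the coefficient of h^3 in 3·sin(h) is -1/2 and in -3·√(1 - 4h) is 12.
Lower-order terms cancel with the polynomial part, so the numerator is (23/2)·h^3 + o(h^3), and the limit is (23/2)/(4) = 23/8.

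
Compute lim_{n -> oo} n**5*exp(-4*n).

0

Write as n^5/e^{4n}, an ∞/∞ form.
Exponential growth dominates any polynomial, so repeated L'Hôpital (or the standard result) gives 0.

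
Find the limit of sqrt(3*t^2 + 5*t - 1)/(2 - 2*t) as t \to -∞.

For large |t|, √(3*t^2 + 5*t - 1) ≈ √3·|t| and the denominator ≈ -2t.
Since t → −∞, |t| = −t, giving −√3/(-2) = √(3)/2.

√(3)/2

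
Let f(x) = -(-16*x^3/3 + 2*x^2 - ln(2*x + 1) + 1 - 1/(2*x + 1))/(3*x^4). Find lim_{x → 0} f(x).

Substitution gives 0/0 (the numerator vanishes to order 4).
Expand each term to order x^4: the coefficient of x^4 in −ln(1 + 2x) is 4 and in −1/(1 + 2x) is -16.
Lower-order terms cancel with the polynomial part, so the numerator is (-12)·x^4 + o(x^4), and the limit is (-12)/(-3) = 4.

4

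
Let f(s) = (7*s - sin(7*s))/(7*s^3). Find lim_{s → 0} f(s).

49/6

Direct substitution gives 0/0.
Apply L'Hôpital: lim (7 - 7*cos(7*s))/(21*s^2), still 0/0.
Apply L'Hôpital: lim (49*sin(7*s))/(42*s), still 0/0.
After 3 applications of L'Hôpital's rule the quotient is (343*cos(7*s))/(42); substituting s = 0 gives 49/6.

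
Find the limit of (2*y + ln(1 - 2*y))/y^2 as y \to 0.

-2

Direct substitution gives 0/0.
Apply L'Hôpital: lim (2 - 2/(1 - 2*y))/(2*y), still 0/0.
After 2 applications of L'Hôpital's rule the quotient is (-4/(1 - 2*y)^2)/(2); substituting y = 0 gives -2.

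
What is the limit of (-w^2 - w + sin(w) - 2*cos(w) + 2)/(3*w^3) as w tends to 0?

Substitution gives 0/0; apply L'Hôpital's rule 3 times.
After differentiating numerator and denominator 3 times the quotient is (-2*sin(w) - cos(w))/(18); at w = 0 this is -1/18.

-1/18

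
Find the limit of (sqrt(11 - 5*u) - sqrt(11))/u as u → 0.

-5*√(11)/22

Substitution gives 0/0. Multiply numerator and denominator by the conjugate √(11 - 5u) + √11.
The numerator becomes (11 - 5u) − 11 = -5u, so the expression simplifies to -5/(√(11 - 5u) + √11).
Letting u → 0 gives -5/(2√11) = -5*√(11)/22.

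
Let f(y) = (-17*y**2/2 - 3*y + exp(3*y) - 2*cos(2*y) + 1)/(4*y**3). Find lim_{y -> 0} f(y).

Substitution gives 0/0 (the numerator vanishes to order 3).
Expand each term to order y^3: the coefficient of y^3 in -2·cos(2y) is 0 and in e^(3y) is 9/2.
Lower-order terms cancel with the polynomial part, so the numerator is (9/2)·y^3 + o(y^3), and the limit is (9/2)/(4) = 9/8.

9/8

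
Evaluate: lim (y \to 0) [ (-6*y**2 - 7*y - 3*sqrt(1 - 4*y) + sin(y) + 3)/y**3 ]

71/6

Substitution gives 0/0; apply L'Hôpital's rule 3 times.
After differentiating numerator and denominator 3 times the quotient is (-cos(y) + 72/(1 - 4*y)^(5/2))/(6); at y = 0 this is 71/6.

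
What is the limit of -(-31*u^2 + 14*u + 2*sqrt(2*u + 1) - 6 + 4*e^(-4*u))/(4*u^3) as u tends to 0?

Substitution gives 0/0 (the numerator vanishes to order 3).
Expand each term to order u^3: the coefficient of u^3 in 2·√(1 + 2u) is 1 and in 4·e^(-4u) is -128/3.
Lower-order terms cancel with the polynomial part, so the numerator is (-125/3)·u^3 + o(u^3), and the limit is (-125/3)/(-4) = 125/12.

125/12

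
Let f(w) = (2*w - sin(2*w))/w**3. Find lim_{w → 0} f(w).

Direct substitution gives 0/0.
Apply L'Hôpital: lim (2 - 2*cos(2*w))/(3*w^2), still 0/0.
Apply L'Hôpital: lim (4*sin(2*w))/(6*w), still 0/0.
After 3 applications of L'Hôpital's rule the quotient is (8*cos(2*w))/(6); substituting w = 0 gives 4/3.

4/3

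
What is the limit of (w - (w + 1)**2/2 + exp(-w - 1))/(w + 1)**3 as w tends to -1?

Direct substitution gives 0/0.
Apply L'Hôpital: lim (-w - e^(-w - 1))/(3*(w + 1)^2), still 0/0.
Apply L'Hôpital: lim (e^(-w - 1) - 1)/(6*w + 6), still 0/0.
After 3 applications of L'Hôpital's rule the quotient is (-e^(-w - 1))/(6); substituting w = -1 gives -1/6.

-1/6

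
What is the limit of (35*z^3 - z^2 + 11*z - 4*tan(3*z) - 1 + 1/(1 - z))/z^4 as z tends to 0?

Substitution gives 0/0; apply L'Hôpital's rule 4 times.
After differentiating numerator and denominator 4 times the quotient is (2592*tan(3*z)/cos(3*z)^2 - 7776*tan(3*z)/cos(3*z)^4 - 24/(z - 1)^5)/(24); at z = 0 this is 1.

1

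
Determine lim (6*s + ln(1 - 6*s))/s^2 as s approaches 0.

Direct substitution gives 0/0.
Apply L'Hôpital: lim (6 - 6/(1 - 6*s))/(2*s), still 0/0.
After 2 applications of L'Hôpital's rule the quotient is (-36/(1 - 6*s)^2)/(2); substituting s = 0 gives -18.

-18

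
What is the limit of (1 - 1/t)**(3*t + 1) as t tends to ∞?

The base → 1 and the exponent → ∞: a 1^∞ form.
Take logarithms: (3t + 1)·ln(1 - 1/t). Since ln(1+u) ~ u for small u, this behaves like (3t)·(-1/t) → -3.
So the limit is e^(-3).

e^(-3)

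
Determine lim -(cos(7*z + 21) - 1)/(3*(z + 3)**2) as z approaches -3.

49/6

Direct substitution gives 0/0.
Apply L'Hôpital: lim (-7*sin(7*z + 21))/(-6*z - 18), still 0/0.
After 2 applications of L'Hôpital's rule the quotient is (-49*cos(7*z + 21))/(-6); substituting z = -3 gives 49/6.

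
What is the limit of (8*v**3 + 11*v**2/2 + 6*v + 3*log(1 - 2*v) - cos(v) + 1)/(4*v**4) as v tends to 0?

-289/96

Substitution gives 0/0 (the numerator vanishes to order 4).
Expand each term to order v^4: the coefficient of v^4 in 3·ln(1 - 2v) is -12 and in −cos(v) is -1/24.
Lower-order terms cancel with the polynomial part, so the numerator is (-289/24)·v^4 + o(v^4), and the limit is (-289/24)/(4) = -289/96.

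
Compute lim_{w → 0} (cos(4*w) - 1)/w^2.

-8

Direct substitution gives 0/0.
Apply L'Hôpital: lim (-4*sin(4*w))/(2*w), still 0/0.
After 2 applications of L'Hôpital's rule the quotient is (-16*cos(4*w))/(2); substituting w = 0 gives -8.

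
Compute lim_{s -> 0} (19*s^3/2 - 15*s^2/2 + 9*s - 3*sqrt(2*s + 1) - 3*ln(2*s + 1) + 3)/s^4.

Substitution gives 0/0; apply L'Hôpital's rule 4 times.
After differentiating numerator and denominator 4 times the quotient is (288/(2*s + 1)^4 + 45/(2*s + 1)^(7/2))/(24); at s = 0 this is 111/8.

111/8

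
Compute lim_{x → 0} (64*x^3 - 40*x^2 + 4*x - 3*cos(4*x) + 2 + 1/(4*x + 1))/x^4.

Substitution gives 0/0 (the numerator vanishes to order 4).
Expand each term to order x^4: the coefficient of x^4 in 1/(1 + 4x) is 256 and in -3·cos(4x) is -32.
Lower-order terms cancel with the polynomial part, so the numerator is (224)·x^4 + o(x^4), and the limit is (224)/(1) = 224.

224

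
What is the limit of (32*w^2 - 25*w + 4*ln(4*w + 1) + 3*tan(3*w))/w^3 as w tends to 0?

Substitution gives 0/0; apply L'Hôpital's rule 3 times.
After differentiating numerator and denominator 3 times the quotient is (486*tan(3*w)^2/cos(3*w)^2 + 162/cos(3*w)^2 + 512/(4*w + 1)^3)/(6); at w = 0 this is 337/3.

337/3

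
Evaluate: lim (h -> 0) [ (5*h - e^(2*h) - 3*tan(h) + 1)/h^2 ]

-2

Substitution gives 0/0 (the numerator vanishes to order 2).
Expand each term to order h^2: the coefficient of h^2 in −e^(2h) is -2 and in -3·tan(h) is 0.
Lower-order terms cancel with the polynomial part, so the numerator is (-2)·h^2 + o(h^2), and the limit is (-2)/(1) = -2.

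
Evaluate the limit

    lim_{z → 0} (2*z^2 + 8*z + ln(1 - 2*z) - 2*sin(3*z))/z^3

19/3

Substitution gives 0/0; apply L'Hôpital's rule 3 times.
After differentiating numerator and denominator 3 times the quotient is (54*cos(3*z) + 16/(2*z - 1)^3)/(6); at z = 0 this is 19/3.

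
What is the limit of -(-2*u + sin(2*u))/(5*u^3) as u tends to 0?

4/15

Direct substitution gives 0/0.
Apply L'Hôpital: lim (2*cos(2*u) - 2)/(-15*u^2), still 0/0.
Apply L'Hôpital: lim (-4*sin(2*u))/(-30*u), still 0/0.
After 3 applications of L'Hôpital's rule the quotient is (-8*cos(2*u))/(-30); substituting u = 0 gives 4/15.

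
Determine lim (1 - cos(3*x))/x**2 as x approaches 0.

9/2

Substitution gives 0/0.
Use (1 − cos u)/u² → 1/2 with u = 3x: the limit is 3²/(2·1) = 9/2.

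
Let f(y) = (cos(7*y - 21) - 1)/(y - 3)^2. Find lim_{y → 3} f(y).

Direct substitution gives 0/0.
Apply L'Hôpital: lim (-7*sin(7*y - 21))/(2*y - 6), still 0/0.
After 2 applications of L'Hôpital's rule the quotient is (-49*cos(7*y - 21))/(2); substituting y = 3 gives -49/2.

-49/2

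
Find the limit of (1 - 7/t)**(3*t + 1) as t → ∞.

The base → 1 and the exponent → ∞: a 1^∞ form.
Take logarithms: (3t + 1)·ln(1 - 7/t). Since ln(1+u) ~ u for small u, this behaves like (3t)·(-7/t) → -21.
So the limit is e^(-21).

e^(-21)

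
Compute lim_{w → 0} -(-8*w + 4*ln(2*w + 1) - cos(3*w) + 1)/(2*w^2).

Substitution gives 0/0; apply L'Hôpital's rule 2 times.
After differentiating numerator and denominator 2 times the quotient is (9*cos(3*w) - 16/(2*w + 1)^2)/(-4); at w = 0 this is 7/4.

7/4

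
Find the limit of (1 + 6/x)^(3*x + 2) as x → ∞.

The base → 1 and the exponent → ∞: a 1^∞ form.
Take logarithms: (3x + 2)·ln(1 + 6/x). Since ln(1+u) ~ u for small u, this behaves like (3x)·(6/x) → 18.
So the limit is e^(18).

e^(18)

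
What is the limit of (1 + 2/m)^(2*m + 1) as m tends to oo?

Write it as [(1 + 2/m)^m]^(2) · (1 + 2/m)^(1). The bracketed term tends to e^(2) and the second factor to 1, so the limit is e^(4).

e^(4)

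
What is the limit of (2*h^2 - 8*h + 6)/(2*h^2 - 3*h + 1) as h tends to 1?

-4

At h = 1 both the top and bottom vanish — a removable singularity. Factoring out (h - 1) from each leaves (2*h - 6)/(2*h - 1), which at h = 1 equals -4.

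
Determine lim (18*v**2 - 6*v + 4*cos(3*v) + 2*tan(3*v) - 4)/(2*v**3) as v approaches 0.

Substitution gives 0/0; apply L'Hôpital's rule 3 times.
After differentiating numerator and denominator 3 times the quotient is (108*sin(3*v) + 324*tan(3*v)^4 + 432*tan(3*v)^2 + 108)/(12); at v = 0 this is 9.

9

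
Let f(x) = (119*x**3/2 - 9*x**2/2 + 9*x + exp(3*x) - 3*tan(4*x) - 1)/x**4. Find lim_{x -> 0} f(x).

27/8

Substitution gives 0/0 (the numerator vanishes to order 4).
Expand each term to order x^4: the coefficient of x^4 in -3·tan(4x) is 0 and in e^(3x) is 27/8.
Lower-order terms cancel with the polynomial part, so the numerator is (27/8)·x^4 + o(x^4), and the limit is (27/8)/(1) = 27/8.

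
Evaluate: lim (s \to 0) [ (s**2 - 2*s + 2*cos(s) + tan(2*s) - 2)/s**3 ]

8/3

Substitution gives 0/0 (the numerator vanishes to order 3).
Expand each term to order s^3: the coefficient of s^3 in 2·cos(s) is 0 and in tan(2s) is 8/3.
Lower-order terms cancel with the polynomial part, so the numerator is (8/3)·s^3 + o(s^3), and the limit is (8/3)/(1) = 8/3.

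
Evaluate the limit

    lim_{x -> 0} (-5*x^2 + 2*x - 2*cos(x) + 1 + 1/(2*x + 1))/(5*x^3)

Substitution gives 0/0; apply L'Hôpital's rule 3 times.
After differentiating numerator and denominator 3 times the quotient is (-2*sin(x) - 48/(2*x + 1)^4)/(30); at x = 0 this is -8/5.

-8/5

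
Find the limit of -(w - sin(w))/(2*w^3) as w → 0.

Direct substitution gives 0/0.
Apply L'Hôpital: lim (1 - cos(w))/(-6*w^2), still 0/0.
Apply L'Hôpital: lim (sin(w))/(-12*w), still 0/0.
After 3 applications of L'Hôpital's rule the quotient is (cos(w))/(-12); substituting w = 0 gives -1/12.

-1/12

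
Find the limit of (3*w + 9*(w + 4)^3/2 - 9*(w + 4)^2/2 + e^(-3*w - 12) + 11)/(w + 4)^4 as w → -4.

27/8

Direct substitution gives 0/0.
Apply L'Hôpital: lim (-9*w + 27*(w + 4)^2/2 - 3*e^(-3*w - 12) - 33)/(4*(w + 4)^3), still 0/0.
Apply L'Hôpital: lim (27*w + 9*e^(-3*w - 12) + 99)/(12*(w + 4)^2), still 0/0.
Apply L'Hôpital: lim (27 - 27*e^(-3*w - 12))/(24*w + 96), still 0/0.
After 4 applications of L'Hôpital's rule the quotient is (81*e^(-3*w - 12))/(24); substituting w = -4 gives 27/8.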